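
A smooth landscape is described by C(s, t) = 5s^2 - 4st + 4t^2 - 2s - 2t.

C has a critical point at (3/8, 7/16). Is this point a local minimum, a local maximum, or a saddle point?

The Hessian of C is constant: H = [[10, -4], [-4, 8]].
det(H) = 10·8 − (-4)² = 64.
det(H) > 0 and tr(H) = 18 > 0, so H is positive definite and the point is a local minimum.

local minimum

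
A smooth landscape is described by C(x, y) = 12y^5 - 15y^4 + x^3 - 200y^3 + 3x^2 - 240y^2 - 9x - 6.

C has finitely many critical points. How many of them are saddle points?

4

C separates as a function of x plus a function of y, so ∇C=0 decouples.
∂C/∂x = 3(x - 1)(x + 3) = 0 at x ∈ {-3, 1}; ∂C/∂y = 60y(y - 4)(y + 1)(y + 2) = 0 at y ∈ {-2, -1, 0, 4}.
The Hessian is diagonal: diag(C_xx, C_yy). Second derivatives: C_xx(-3)=-12, C_xx(1)=12; C_yy(-2)=-720, C_yy(-1)=300, C_yy(0)=-480, C_yy(4)=7200.
Saddle points occur where the two diagonal entries have opposite signs: (-3, -1), (-3, 4), (1, -2), (1, 0). Count: 4.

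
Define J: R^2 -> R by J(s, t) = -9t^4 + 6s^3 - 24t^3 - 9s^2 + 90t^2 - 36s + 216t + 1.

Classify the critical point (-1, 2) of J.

The mixed partial ∂²J/∂s∂t is 0, so the Hessian at any point is diag(J_ss, J_tt) = diag(18(2s - 1), 36(-3t^2 - 4t + 5)).
At (-1, 2): H = diag(-54, -540).
Both eigenvalues are negative, so H is negative definite: a local maximum.

local maximum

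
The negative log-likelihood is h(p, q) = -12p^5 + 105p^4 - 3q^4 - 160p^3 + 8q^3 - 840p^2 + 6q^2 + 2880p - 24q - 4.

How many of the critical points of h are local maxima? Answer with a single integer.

4

h separates as a function of p plus a function of q, so ∇h=0 decouples.
∂h/∂p = -60(p - 4)(p - 3)(p - 2)(p + 2) = 0 at p ∈ {-2, 2, 3, 4}; ∂h/∂q = -12(q - 2)(q - 1)(q + 1) = 0 at q ∈ {-1, 1, 2}.
The Hessian is diagonal: diag(h_pp, h_qq). Second derivatives: h_pp(-2)=7200, h_pp(2)=-480, h_pp(3)=300, h_pp(4)=-720; h_qq(-1)=-72, h_qq(1)=24, h_qq(2)=-36.
Local maxima occur where both diagonal entries negative: (2, -1), (2, 2), (4, -1), (4, 2). Count: 4.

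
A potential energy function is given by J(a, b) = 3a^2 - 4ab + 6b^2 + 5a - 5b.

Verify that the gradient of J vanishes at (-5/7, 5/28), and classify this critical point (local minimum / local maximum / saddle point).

∇J = (6a - 4b + 5, -4a + 12b - 5); substituting (-5/7, 5/28) gives ∇J = (0, 0), so (-5/7, 5/28) is indeed a critical point.
The Hessian of J is constant: H = [[6, -4], [-4, 12]].
det(H) = 6·12 − (-4)² = 56.
det(H) > 0 and tr(H) = 18 > 0, so H is positive definite and the point is a local minimum.

local minimum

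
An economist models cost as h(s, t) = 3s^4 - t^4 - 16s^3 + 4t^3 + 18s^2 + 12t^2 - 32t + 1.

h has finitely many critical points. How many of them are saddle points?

h separates as a function of s plus a function of t, so ∇h=0 decouples.
∂h/∂s = 12s(s - 3)(s - 1) = 0 at s ∈ {0, 1, 3}; ∂h/∂t = -4(t - 4)(t - 1)(t + 2) = 0 at t ∈ {-2, 1, 4}.
The Hessian is diagonal: diag(h_ss, h_tt). Second derivatives: h_ss(0)=36, h_ss(1)=-24, h_ss(3)=72; h_tt(-2)=-72, h_tt(1)=36, h_tt(4)=-72.
Saddle points occur where the two diagonal entries have opposite signs: (0, -2), (0, 4), (1, 1), (3, -2), (3, 4). Count: 5.

5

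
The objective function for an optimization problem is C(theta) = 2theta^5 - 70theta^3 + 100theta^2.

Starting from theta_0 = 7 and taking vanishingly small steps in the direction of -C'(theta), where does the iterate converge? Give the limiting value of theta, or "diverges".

C'(theta) = 10theta(theta - 4)(theta - 1)(theta + 5), so C'(7) = 15120.
Gradient descent moves in the -C' direction, i.e. theta is decreasing.
The nearest critical point in that direction is theta = 4, where C'' = 1080 > 0 (a local minimum). The iterate converges there.

4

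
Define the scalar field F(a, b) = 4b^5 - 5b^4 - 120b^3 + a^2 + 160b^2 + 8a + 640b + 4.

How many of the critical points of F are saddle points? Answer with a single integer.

2

F separates as a function of a plus a function of b, so ∇F=0 decouples.
∂F/∂a = 2(a + 4) = 0 at a ∈ {-4}; ∂F/∂b = 20(b - 4)(b - 2)(b + 1)(b + 4) = 0 at b ∈ {-4, -1, 2, 4}.
The Hessian is diagonal: diag(F_aa, F_bb). Second derivatives: F_aa(-4)=2; F_bb(-4)=-2880, F_bb(-1)=900, F_bb(2)=-720, F_bb(4)=1600.
Saddle points occur where the two diagonal entries have opposite signs: (-4, -4), (-4, 2). Count: 2.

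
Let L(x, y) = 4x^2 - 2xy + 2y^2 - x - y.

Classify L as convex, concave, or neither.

L is quadratic, so its Hessian is the constant matrix H = [[8, -2], [-2, 4]].
det(H) = 28, tr(H) = 12.
det(H) > 0 and tr(H) > 0, so H is positive definite everywhere: convex.

convex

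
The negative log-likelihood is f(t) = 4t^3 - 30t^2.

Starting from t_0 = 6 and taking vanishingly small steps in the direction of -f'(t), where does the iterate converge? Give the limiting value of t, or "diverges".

5

f'(t) = 12t(t - 5), so f'(6) = 72.
Gradient descent moves in the -f' direction, i.e. t is decreasing.
The nearest critical point in that direction is t = 5, where f'' = 60 > 0 (a local minimum). The iterate converges there.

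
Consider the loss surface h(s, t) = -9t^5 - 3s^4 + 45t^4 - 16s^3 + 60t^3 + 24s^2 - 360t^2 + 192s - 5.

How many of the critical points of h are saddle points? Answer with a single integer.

h separates as a function of s plus a function of t, so ∇h=0 decouples.
∂h/∂s = -12(s - 2)(s + 2)(s + 4) = 0 at s ∈ {-4, -2, 2}; ∂h/∂t = -45t(t - 4)(t - 2)(t + 2) = 0 at t ∈ {-2, 0, 2, 4}.
The Hessian is diagonal: diag(h_ss, h_tt). Second derivatives: h_ss(-4)=-144, h_ss(-2)=96, h_ss(2)=-288; h_tt(-2)=2160, h_tt(0)=-720, h_tt(2)=720, h_tt(4)=-2160.
Saddle points occur where the two diagonal entries have opposite signs: (-4, -2), (-4, 2), (-2, 0), (-2, 4), (2, -2), (2, 2). Count: 6.

6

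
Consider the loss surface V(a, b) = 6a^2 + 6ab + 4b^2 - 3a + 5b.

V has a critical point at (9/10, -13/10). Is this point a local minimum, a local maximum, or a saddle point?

The Hessian of V is constant: H = [[12, 6], [6, 8]].
det(H) = 12·8 − 6² = 60.
det(H) > 0 and tr(H) = 20 > 0, so H is positive definite and the point is a local minimum.

local minimum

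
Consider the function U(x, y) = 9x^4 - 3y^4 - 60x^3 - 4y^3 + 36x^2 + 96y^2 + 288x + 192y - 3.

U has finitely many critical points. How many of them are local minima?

2

U separates as a function of x plus a function of y, so ∇U=0 decouples.
∂U/∂x = 36(x - 4)(x - 2)(x + 1) = 0 at x ∈ {-1, 2, 4}; ∂U/∂y = -12(y - 4)(y + 1)(y + 4) = 0 at y ∈ {-4, -1, 4}.
The Hessian is diagonal: diag(U_xx, U_yy). Second derivatives: U_xx(-1)=540, U_xx(2)=-216, U_xx(4)=360; U_yy(-4)=-288, U_yy(-1)=180, U_yy(4)=-480.
Local minima occur where both diagonal entries positive: (-1, -1), (4, -1). Count: 2.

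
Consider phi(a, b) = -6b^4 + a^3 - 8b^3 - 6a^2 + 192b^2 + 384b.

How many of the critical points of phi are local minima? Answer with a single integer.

1

phi separates as a function of a plus a function of b, so ∇phi=0 decouples.
∂phi/∂a = 3a(a - 4) = 0 at a ∈ {0, 4}; ∂phi/∂b = -24(b - 4)(b + 1)(b + 4) = 0 at b ∈ {-4, -1, 4}.
The Hessian is diagonal: diag(phi_aa, phi_bb). Second derivatives: phi_aa(0)=-12, phi_aa(4)=12; phi_bb(-4)=-576, phi_bb(-1)=360, phi_bb(4)=-960.
Local minima occur where both diagonal entries positive: (4, -1). Count: 1.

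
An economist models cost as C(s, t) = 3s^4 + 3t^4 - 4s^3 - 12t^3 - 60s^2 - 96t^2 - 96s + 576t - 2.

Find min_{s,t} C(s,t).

-3138

C(s,t) separates as P(s) + Q(t) − 2, so its minimum is min P + min Q − 2.
P'(s) = 12(s - 4)(s + 1)(s + 2) vanishes at s ∈ {-2, -1, 4}; Q'(t) = 12(t - 4)(t - 3)(t + 4) vanishes at t ∈ {-4, 3, 4}.
Local minima of P (where P''>0): P(-2)=32, P(4)=-832. Local minima of Q: Q(-4)=-2304, Q(4)=768.
So the global minimum of C is P(4) + Q(-4) − 2 = -832 − 2304 − 2 = -3138, attained at (4, -4).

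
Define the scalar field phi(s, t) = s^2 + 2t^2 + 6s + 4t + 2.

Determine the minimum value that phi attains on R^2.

-9

phi(s,t) separates as P(s) + Q(t) + 2, so its minimum is min P + min Q + 2.
P'(s) = 2s + 6 vanishes at s ∈ {-3}; Q'(t) = 4(t + 1) vanishes at t ∈ {-1}.
Local minima of P (where P''>0): P(-3)=-9. Local minima of Q: Q(-1)=-2.
So the global minimum of phi is P(-3) + Q(-1) + 2 = -9 − 2 + 2 = -9, attained at (-3, -1).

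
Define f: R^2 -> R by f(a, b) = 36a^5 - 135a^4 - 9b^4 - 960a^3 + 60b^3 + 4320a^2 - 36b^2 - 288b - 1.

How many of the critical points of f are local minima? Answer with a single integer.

f separates as a function of a plus a function of b, so ∇f=0 decouples.
∂f/∂a = 180a(a - 4)(a - 3)(a + 4) = 0 at a ∈ {-4, 0, 3, 4}; ∂f/∂b = -36(b - 4)(b - 2)(b + 1) = 0 at b ∈ {-1, 2, 4}.
The Hessian is diagonal: diag(f_aa, f_bb). Second derivatives: f_aa(-4)=-40320, f_aa(0)=8640, f_aa(3)=-3780, f_aa(4)=5760; f_bb(-1)=-540, f_bb(2)=216, f_bb(4)=-360.
Local minima occur where both diagonal entries positive: (0, 2), (4, 2). Count: 2.

2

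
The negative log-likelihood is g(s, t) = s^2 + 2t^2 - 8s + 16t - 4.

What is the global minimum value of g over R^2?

-52

g(s,t) separates as P(s) + Q(t) − 4, so its minimum is min P + min Q − 4.
P'(s) = 2s - 8 vanishes at s ∈ {4}; Q'(t) = 4(t + 4) vanishes at t ∈ {-4}.
Local minima of P (where P''>0): P(4)=-16. Local minima of Q: Q(-4)=-32.
So the global minimum of g is P(4) + Q(-4) − 4 = -16 − 32 − 4 = -52, attained at (4, -4).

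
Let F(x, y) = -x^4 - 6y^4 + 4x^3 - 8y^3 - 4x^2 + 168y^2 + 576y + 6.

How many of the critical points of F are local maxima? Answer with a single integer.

4

F separates as a function of x plus a function of y, so ∇F=0 decouples.
∂F/∂x = -4x(x - 2)(x - 1) = 0 at x ∈ {0, 1, 2}; ∂F/∂y = -24(y - 4)(y + 2)(y + 3) = 0 at y ∈ {-3, -2, 4}.
The Hessian is diagonal: diag(F_xx, F_yy). Second derivatives: F_xx(0)=-8, F_xx(1)=4, F_xx(2)=-8; F_yy(-3)=-168, F_yy(-2)=144, F_yy(4)=-1008.
Local maxima occur where both diagonal entries negative: (0, -3), (0, 4), (2, -3), (2, 4). Count: 4.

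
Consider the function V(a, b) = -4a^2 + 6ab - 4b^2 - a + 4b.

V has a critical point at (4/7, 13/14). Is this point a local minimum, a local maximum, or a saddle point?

local maximum

The Hessian of V is constant: H = [[-8, 6], [6, -8]].
det(H) = (-8)·(-8) − 6² = 28.
det(H) > 0 and tr(H) = -16 < 0, so H is negative definite and the point is a local maximum.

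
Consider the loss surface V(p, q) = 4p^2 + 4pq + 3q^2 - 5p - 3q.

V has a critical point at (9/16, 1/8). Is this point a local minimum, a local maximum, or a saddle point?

The Hessian of V is constant: H = [[8, 4], [4, 6]].
det(H) = 8·6 − 4² = 32.
det(H) > 0 and tr(H) = 14 > 0, so H is positive definite and the point is a local minimum.

local minimum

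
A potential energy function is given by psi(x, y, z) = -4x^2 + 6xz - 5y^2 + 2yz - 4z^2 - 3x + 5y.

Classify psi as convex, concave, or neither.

psi is quadratic, so its Hessian is the constant matrix H = [[-8, 0, 6], [0, -10, 2], [6, 2, -8]].
Leading principal minors: -8, 80, -248.
Signs alternate −, +, − ⇒ H ≺ 0 ⇒ concave.

concave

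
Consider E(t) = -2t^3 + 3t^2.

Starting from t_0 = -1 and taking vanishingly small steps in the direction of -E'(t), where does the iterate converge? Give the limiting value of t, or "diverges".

0

E'(t) = -6t(t - 1), so E'(-1) = -12.
Gradient descent moves in the -E' direction, i.e. t is increasing.
The nearest critical point in that direction is t = 0, where E'' = 6 > 0 (a local minimum). The iterate converges there.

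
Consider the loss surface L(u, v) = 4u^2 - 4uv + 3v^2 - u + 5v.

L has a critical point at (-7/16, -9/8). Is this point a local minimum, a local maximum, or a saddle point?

local minimum

The Hessian of L is constant: H = [[8, -4], [-4, 6]].
det(H) = 8·6 − (-4)² = 32.
det(H) > 0 and tr(H) = 14 > 0, so H is positive definite and the point is a local minimum.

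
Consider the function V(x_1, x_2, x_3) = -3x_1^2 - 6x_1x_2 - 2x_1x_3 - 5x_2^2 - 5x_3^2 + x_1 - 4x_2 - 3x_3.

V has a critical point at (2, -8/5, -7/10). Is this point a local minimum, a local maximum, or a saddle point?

local maximum

The Hessian is constant: H = [[-6, -6, -2], [-6, -10, 0], [-2, 0, -10]].
Leading principal minors: Δ₁ = -6, Δ₂ = 24, Δ₃ = -200.
The minors alternate sign starting negative (−, +, −), so H is negative definite: a local maximum.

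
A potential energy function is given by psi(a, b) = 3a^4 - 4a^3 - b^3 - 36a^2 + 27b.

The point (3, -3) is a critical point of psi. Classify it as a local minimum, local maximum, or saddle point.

The mixed partial ∂²psi/∂a∂b is 0, so the Hessian at any point is diag(psi_aa, psi_bb) = diag(12(3a^2 - 2a - 6), -6b).
At (3, -3): H = diag(180, 18).
Both eigenvalues are positive, so H is positive definite: a local minimum.

local minimum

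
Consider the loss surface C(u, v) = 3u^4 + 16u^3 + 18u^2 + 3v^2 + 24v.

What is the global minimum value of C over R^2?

-75

C(u,v) separates as P(u) + Q(v), so its minimum is min P + min Q.
P'(u) = 12u(u + 1)(u + 3) vanishes at u ∈ {-3, -1, 0}; Q'(v) = 6v + 24 vanishes at v ∈ {-4}.
Local minima of P (where P''>0): P(-3)=-27, P(0)=0. Local minima of Q: Q(-4)=-48.
So the global minimum of C is P(-3) + Q(-4) = -27 − 48 = -75, attained at (-3, -4).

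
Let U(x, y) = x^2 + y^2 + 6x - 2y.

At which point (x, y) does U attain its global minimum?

(-3, 1)

U(x,y) separates as P(x) + Q(y), so its minimum is min P + min Q.
P'(x) = 2x + 6 vanishes at x ∈ {-3}; Q'(y) = 2y - 2 vanishes at y ∈ {1}.
Local minima of P (where P''>0): P(-3)=-9. Local minima of Q: Q(1)=-1.
So the global minimum of U is P(-3) + Q(1) = -9 − 1 = -10, attained at (-3, 1).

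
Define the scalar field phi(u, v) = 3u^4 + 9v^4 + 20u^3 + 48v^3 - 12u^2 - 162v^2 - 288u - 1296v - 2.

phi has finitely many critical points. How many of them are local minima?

4

phi separates as a function of u plus a function of v, so ∇phi=0 decouples.
∂phi/∂u = 12(u - 2)(u + 3)(u + 4) = 0 at u ∈ {-4, -3, 2}; ∂phi/∂v = 36(v - 3)(v + 3)(v + 4) = 0 at v ∈ {-4, -3, 3}.
The Hessian is diagonal: diag(phi_uu, phi_vv). Second derivatives: phi_uu(-4)=72, phi_uu(-3)=-60, phi_uu(2)=360; phi_vv(-4)=252, phi_vv(-3)=-216, phi_vv(3)=1512.
Local minima occur where both diagonal entries positive: (-4, -4), (-4, 3), (2, -4), (2, 3). Count: 4.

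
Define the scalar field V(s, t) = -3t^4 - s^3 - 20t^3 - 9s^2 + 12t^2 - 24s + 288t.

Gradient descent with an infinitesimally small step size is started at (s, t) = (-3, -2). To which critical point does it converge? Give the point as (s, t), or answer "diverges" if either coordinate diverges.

V is separable, so gradient descent decouples: s follows -∂V/∂s, t follows -∂V/∂t.
∂V/∂s = -3(s + 2)(s + 4); at s=-3 this is 3, so s decreases.
∂V/∂t = -12(t - 2)(t + 3)(t + 4); at t=-2 this is 96, so t decreases.
s converges to its nearest critical value -4 (a local min of the s-part); t converges to -3. The iterate converges to (-4, -3).

(-4, -3)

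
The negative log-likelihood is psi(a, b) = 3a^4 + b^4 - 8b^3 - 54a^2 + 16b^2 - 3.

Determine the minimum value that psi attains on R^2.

psi(a,b) separates as P(a) + Q(b) − 3, so its minimum is min P + min Q − 3.
P'(a) = 12a(a - 3)(a + 3) vanishes at a ∈ {-3, 0, 3}; Q'(b) = 4b(b - 4)(b - 2) vanishes at b ∈ {0, 2, 4}.
Local minima of P (where P''>0): P(-3)=-243, P(3)=-243. Local minima of Q: Q(0)=0, Q(4)=0.
So the global minimum of psi is P(-3) + Q(0) − 3 = -243 + 0 − 3 = -246, attained at (-3, 0).

-246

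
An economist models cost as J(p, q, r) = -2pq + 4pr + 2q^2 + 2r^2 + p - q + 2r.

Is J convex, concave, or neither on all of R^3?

J is quadratic, so its Hessian is the constant matrix H = [[0, -2, 4], [-2, 4, 0], [4, 0, 4]].
Leading principal minors: 0, -4, -80.
Neither pattern holds ⇒ H is indefinite ⇒ neither convex nor concave.

neither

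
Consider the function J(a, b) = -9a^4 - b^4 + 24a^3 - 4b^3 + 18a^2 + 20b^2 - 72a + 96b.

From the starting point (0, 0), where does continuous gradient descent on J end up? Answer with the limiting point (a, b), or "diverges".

(1, -2)

J is separable, so gradient descent decouples: a follows -∂J/∂a, b follows -∂J/∂b.
∂J/∂a = -36(a - 2)(a - 1)(a + 1); at a=0 this is -72, so a increases.
∂J/∂b = -4(b - 3)(b + 2)(b + 4); at b=0 this is 96, so b decreases.
a converges to its nearest critical value 1 (a local min of the a-part); b converges to -2. The iterate converges to (1, -2).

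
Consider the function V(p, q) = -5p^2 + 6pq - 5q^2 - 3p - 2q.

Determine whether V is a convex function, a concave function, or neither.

concave

V is quadratic, so its Hessian is the constant matrix H = [[-10, 6], [6, -10]].
det(H) = 64, tr(H) = -20.
det(H) > 0 and tr(H) < 0, so H is negative definite everywhere: concave.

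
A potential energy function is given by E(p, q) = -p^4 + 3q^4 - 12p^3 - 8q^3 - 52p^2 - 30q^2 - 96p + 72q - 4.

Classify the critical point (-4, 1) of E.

local maximum

The mixed partial ∂²E/∂p∂q is 0, so the Hessian at any point is diag(E_pp, E_qq) = diag(-4(3p^2 + 18p + 26), 12(3q^2 - 4q - 5)).
At (-4, 1): H = diag(-8, -72).
Both eigenvalues are negative, so H is negative definite: a local maximum.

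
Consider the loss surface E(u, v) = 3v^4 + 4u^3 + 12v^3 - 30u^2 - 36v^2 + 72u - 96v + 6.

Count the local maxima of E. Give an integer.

E separates as a function of u plus a function of v, so ∇E=0 decouples.
∂E/∂u = 12(u - 3)(u - 2) = 0 at u ∈ {2, 3}; ∂E/∂v = 12(v - 2)(v + 1)(v + 4) = 0 at v ∈ {-4, -1, 2}.
The Hessian is diagonal: diag(E_uu, E_vv). Second derivatives: E_uu(2)=-12, E_uu(3)=12; E_vv(-4)=216, E_vv(-1)=-108, E_vv(2)=216.
Local maxima occur where both diagonal entries negative: (2, -1). Count: 1.

1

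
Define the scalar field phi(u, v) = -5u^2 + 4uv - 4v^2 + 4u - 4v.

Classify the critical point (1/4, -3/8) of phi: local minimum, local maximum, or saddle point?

local maximum

The Hessian of phi is constant: H = [[-10, 4], [4, -8]].
det(H) = (-10)·(-8) − 4² = 64.
det(H) > 0 and tr(H) = -18 < 0, so H is negative definite and the point is a local maximum.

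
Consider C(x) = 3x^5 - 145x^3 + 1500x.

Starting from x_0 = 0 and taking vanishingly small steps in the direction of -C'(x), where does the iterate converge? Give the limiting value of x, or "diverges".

C'(x) = 15(x - 5)(x - 2)(x + 2)(x + 5), so C'(0) = 1500.
Gradient descent moves in the -C' direction, i.e. x is decreasing.
The nearest critical point in that direction is x = -2, where C'' = 1260 > 0 (a local minimum). The iterate converges there.

-2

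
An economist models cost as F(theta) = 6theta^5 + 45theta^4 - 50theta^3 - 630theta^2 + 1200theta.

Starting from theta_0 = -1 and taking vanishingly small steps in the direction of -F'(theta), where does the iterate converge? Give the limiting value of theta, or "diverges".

F'(theta) = 30(theta - 2)(theta - 1)(theta + 4)(theta + 5), so F'(-1) = 2160.
Gradient descent moves in the -F' direction, i.e. theta is decreasing.
The nearest critical point in that direction is theta = -4, where F'' = 900 > 0 (a local minimum). The iterate converges there.

-4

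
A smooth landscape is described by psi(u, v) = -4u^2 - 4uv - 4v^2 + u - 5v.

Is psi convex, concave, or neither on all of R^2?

concave

psi is quadratic, so its Hessian is the constant matrix H = [[-8, -4], [-4, -8]].
det(H) = 48, tr(H) = -16.
det(H) > 0 and tr(H) < 0, so H is negative definite everywhere: concave.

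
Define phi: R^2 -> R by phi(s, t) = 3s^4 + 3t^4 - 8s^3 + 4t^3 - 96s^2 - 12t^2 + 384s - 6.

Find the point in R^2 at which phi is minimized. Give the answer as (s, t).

(-4, -2)

phi(s,t) separates as P(s) + Q(t) − 6, so its minimum is min P + min Q − 6.
P'(s) = 12(s - 4)(s - 2)(s + 4) vanishes at s ∈ {-4, 2, 4}; Q'(t) = 12t(t - 1)(t + 2) vanishes at t ∈ {-2, 0, 1}.
Local minima of P (where P''>0): P(-4)=-1792, P(4)=256. Local minima of Q: Q(-2)=-32, Q(1)=-5.
So the global minimum of phi is P(-4) + Q(-2) − 6 = -1792 − 32 − 6 = -1830, attained at (-4, -2).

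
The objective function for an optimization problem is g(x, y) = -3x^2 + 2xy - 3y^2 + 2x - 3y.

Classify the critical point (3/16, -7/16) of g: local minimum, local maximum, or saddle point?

The Hessian of g is constant: H = [[-6, 2], [2, -6]].
det(H) = (-6)·(-6) − 2² = 32.
det(H) > 0 and tr(H) = -12 < 0, so H is negative definite and the point is a local maximum.

local maximum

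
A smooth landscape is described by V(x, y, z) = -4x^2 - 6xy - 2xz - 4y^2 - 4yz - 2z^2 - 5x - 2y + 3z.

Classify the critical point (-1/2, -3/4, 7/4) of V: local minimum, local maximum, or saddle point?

The Hessian is constant: H = [[-8, -6, -2], [-6, -8, -4], [-2, -4, -4]].
Leading principal minors: Δ₁ = -8, Δ₂ = 28, Δ₃ = -48.
The minors alternate sign starting negative (−, +, −), so H is negative definite: a local maximum.

local maximum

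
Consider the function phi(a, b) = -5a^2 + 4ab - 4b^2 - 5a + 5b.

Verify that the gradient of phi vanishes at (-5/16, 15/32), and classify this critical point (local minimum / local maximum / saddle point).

local maximum

∇phi = (-10a + 4b - 5, 4a - 8b + 5); substituting (-5/16, 15/32) gives ∇phi = (0, 0), so (-5/16, 15/32) is indeed a critical point.
The Hessian of phi is constant: H = [[-10, 4], [4, -8]].
det(H) = (-10)·(-8) − 4² = 64.
det(H) > 0 and tr(H) = -18 < 0, so H is negative definite and the point is a local maximum.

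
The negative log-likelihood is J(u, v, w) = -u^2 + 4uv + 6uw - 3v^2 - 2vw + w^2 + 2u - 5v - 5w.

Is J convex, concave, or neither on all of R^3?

neither

J is quadratic, so its Hessian is the constant matrix H = [[-2, 4, 6], [4, -6, -2], [6, -2, 2]].
Leading principal minors: -2, -4, 120.
Neither pattern holds ⇒ H is indefinite ⇒ neither convex nor concave.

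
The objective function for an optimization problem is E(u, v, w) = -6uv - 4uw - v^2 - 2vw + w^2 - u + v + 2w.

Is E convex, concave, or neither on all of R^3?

E is quadratic, so its Hessian is the constant matrix H = [[0, -6, -4], [-6, -2, -2], [-4, -2, 2]].
Leading principal minors: 0, -36, -136.
Neither pattern holds ⇒ H is indefinite ⇒ neither convex nor concave.

neither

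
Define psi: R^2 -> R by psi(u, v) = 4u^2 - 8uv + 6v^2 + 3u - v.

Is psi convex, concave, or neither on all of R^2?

convex

psi is quadratic, so its Hessian is the constant matrix H = [[8, -8], [-8, 12]].
det(H) = 32, tr(H) = 20.
det(H) > 0 and tr(H) > 0, so H is positive definite everywhere: convex.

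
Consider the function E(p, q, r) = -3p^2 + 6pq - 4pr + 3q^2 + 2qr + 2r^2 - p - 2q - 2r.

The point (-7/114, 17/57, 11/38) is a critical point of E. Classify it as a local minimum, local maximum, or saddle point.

The Hessian is constant: H = [[-6, 6, -4], [6, 6, 2], [-4, 2, 4]].
Leading principal minors: Δ₁ = -6, Δ₂ = -72, Δ₃ = -456.
The minors fit neither the all-positive nor the alternating-sign pattern, so H is indefinite: a saddle point.

saddle point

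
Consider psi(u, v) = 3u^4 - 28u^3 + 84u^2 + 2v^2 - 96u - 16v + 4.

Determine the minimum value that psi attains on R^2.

-92

psi(u,v) separates as P(u) + Q(v) + 4, so its minimum is min P + min Q + 4.
P'(u) = 12(u - 4)(u - 2)(u - 1) vanishes at u ∈ {1, 2, 4}; Q'(v) = 4v - 16 vanishes at v ∈ {4}.
Local minima of P (where P''>0): P(1)=-37, P(4)=-64. Local minima of Q: Q(4)=-32.
So the global minimum of psi is P(4) + Q(4) + 4 = -64 − 32 + 4 = -92, attained at (4, 4).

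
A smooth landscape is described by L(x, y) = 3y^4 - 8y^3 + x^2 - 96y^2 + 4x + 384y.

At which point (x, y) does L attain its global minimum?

(-2, -4)

L(x,y) separates as P(x) + Q(y), so its minimum is min P + min Q.
P'(x) = 2x + 4 vanishes at x ∈ {-2}; Q'(y) = 12(y - 4)(y - 2)(y + 4) vanishes at y ∈ {-4, 2, 4}.
Local minima of P (where P''>0): P(-2)=-4. Local minima of Q: Q(-4)=-1792, Q(4)=256.
So the global minimum of L is P(-2) + Q(-4) = -4 − 1792 = -1796, attained at (-2, -4).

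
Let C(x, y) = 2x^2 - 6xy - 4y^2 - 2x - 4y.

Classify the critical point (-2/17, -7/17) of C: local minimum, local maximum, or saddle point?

saddle point

The Hessian of C is constant: H = [[4, -6], [-6, -8]].
det(H) = 4·(-8) − (-6)² = -68.
Since det(H) < 0, H is indefinite and the critical point is a saddle point.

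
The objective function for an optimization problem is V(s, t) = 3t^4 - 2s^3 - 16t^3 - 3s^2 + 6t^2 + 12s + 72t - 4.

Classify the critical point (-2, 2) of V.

saddle point

The mixed partial ∂²V/∂s∂t is 0, so the Hessian at any point is diag(V_ss, V_tt) = diag(-6(2s + 1), 12(3t^2 - 8t + 1)).
At (-2, 2): H = diag(18, -36).
The eigenvalues have opposite signs, so H is indefinite: a saddle point.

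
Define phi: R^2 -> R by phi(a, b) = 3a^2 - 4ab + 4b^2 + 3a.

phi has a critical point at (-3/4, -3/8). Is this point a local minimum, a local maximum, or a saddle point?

local minimum

The Hessian of phi is constant: H = [[6, -4], [-4, 8]].
det(H) = 6·8 − (-4)² = 32.
det(H) > 0 and tr(H) = 14 > 0, so H is positive definite and the point is a local minimum.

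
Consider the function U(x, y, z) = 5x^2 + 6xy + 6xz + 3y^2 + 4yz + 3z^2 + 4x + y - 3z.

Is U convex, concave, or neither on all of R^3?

convex

U is quadratic, so its Hessian is the constant matrix H = [[10, 6, 6], [6, 6, 4], [6, 4, 6]].
Leading principal minors: 10, 24, 56.
All positive ⇒ H ≻ 0 ⇒ convex.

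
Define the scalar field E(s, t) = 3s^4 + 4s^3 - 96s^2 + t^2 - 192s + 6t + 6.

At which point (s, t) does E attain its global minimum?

E(s,t) separates as P(s) + Q(t) + 6, so its minimum is min P + min Q + 6.
P'(s) = 12(s - 4)(s + 1)(s + 4) vanishes at s ∈ {-4, -1, 4}; Q'(t) = 2(t + 3) vanishes at t ∈ {-3}.
Local minima of P (where P''>0): P(-4)=-256, P(4)=-1280. Local minima of Q: Q(-3)=-9.
So the global minimum of E is P(4) + Q(-3) + 6 = -1280 − 9 + 6 = -1283, attained at (4, -3).

(4, -3)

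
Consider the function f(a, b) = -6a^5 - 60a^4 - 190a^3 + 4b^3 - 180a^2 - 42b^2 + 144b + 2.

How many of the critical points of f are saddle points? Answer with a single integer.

4

f separates as a function of a plus a function of b, so ∇f=0 decouples.
∂f/∂a = -30a(a + 1)(a + 3)(a + 4) = 0 at a ∈ {-4, -3, -1, 0}; ∂f/∂b = 12(b - 4)(b - 3) = 0 at b ∈ {3, 4}.
The Hessian is diagonal: diag(f_aa, f_bb). Second derivatives: f_aa(-4)=360, f_aa(-3)=-180, f_aa(-1)=180, f_aa(0)=-360; f_bb(3)=-12, f_bb(4)=12.
Saddle points occur where the two diagonal entries have opposite signs: (-4, 3), (-3, 4), (-1, 3), (0, 4). Count: 4.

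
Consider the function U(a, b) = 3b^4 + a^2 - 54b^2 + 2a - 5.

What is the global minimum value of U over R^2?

U(a,b) separates as P(a) + Q(b) − 5, so its minimum is min P + min Q − 5.
P'(a) = 2a + 2 vanishes at a ∈ {-1}; Q'(b) = 12b(b - 3)(b + 3) vanishes at b ∈ {-3, 0, 3}.
Local minima of P (where P''>0): P(-1)=-1. Local minima of Q: Q(-3)=-243, Q(3)=-243.
So the global minimum of U is P(-1) + Q(-3) − 5 = -1 − 243 − 5 = -249, attained at (-1, -3).

-249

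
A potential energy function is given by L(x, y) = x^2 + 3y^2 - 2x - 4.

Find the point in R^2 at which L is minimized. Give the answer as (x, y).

L(x,y) separates as P(x) + Q(y) − 4, so its minimum is min P + min Q − 4.
P'(x) = 2x - 2 vanishes at x ∈ {1}; Q'(y) = 6y vanishes at y ∈ {0}.
Local minima of P (where P''>0): P(1)=-1. Local minima of Q: Q(0)=0.
So the global minimum of L is P(1) + Q(0) − 4 = -1 + 0 − 4 = -5, attained at (1, 0).

(1, 0)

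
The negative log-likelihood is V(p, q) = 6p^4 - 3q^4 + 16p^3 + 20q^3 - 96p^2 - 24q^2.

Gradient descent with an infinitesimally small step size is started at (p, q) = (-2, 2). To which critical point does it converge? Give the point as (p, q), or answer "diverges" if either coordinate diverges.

V is separable, so gradient descent decouples: p follows -∂V/∂p, q follows -∂V/∂q.
∂V/∂p = 24p(p - 2)(p + 4); at p=-2 this is 384, so p decreases.
∂V/∂q = -12q(q - 4)(q - 1); at q=2 this is 48, so q decreases.
p converges to its nearest critical value -4 (a local min of the p-part); q converges to 1. The iterate converges to (-4, 1).

(-4, 1)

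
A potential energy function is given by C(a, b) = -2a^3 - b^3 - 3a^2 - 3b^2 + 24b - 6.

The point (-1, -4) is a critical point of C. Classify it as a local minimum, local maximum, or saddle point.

The mixed partial ∂²C/∂a∂b is 0, so the Hessian at any point is diag(C_aa, C_bb) = diag(-6(2a + 1), -6(b + 1)).
At (-1, -4): H = diag(6, 18).
Both eigenvalues are positive, so H is positive definite: a local minimum.

local minimum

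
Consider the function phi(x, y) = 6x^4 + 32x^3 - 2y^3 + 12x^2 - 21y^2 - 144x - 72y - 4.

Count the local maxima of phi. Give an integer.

phi separates as a function of x plus a function of y, so ∇phi=0 decouples.
∂phi/∂x = 24(x - 1)(x + 2)(x + 3) = 0 at x ∈ {-3, -2, 1}; ∂phi/∂y = -6(y + 3)(y + 4) = 0 at y ∈ {-4, -3}.
The Hessian is diagonal: diag(phi_xx, phi_yy). Second derivatives: phi_xx(-3)=96, phi_xx(-2)=-72, phi_xx(1)=288; phi_yy(-4)=6, phi_yy(-3)=-6.
Local maxima occur where both diagonal entries negative: (-2, -3). Count: 1.

1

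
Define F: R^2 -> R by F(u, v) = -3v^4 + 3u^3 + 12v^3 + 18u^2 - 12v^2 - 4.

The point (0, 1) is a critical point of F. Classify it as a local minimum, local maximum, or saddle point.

local minimum

The mixed partial ∂²F/∂u∂v is 0, so the Hessian at any point is diag(F_uu, F_vv) = diag(18(u + 2), 12(-3v^2 + 6v - 2)).
At (0, 1): H = diag(36, 12).
Both eigenvalues are positive, so H is positive definite: a local minimum.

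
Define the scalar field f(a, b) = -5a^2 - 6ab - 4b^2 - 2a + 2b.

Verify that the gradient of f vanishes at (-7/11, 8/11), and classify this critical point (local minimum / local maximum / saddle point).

∇f = (-10a - 6b - 2, -6a - 8b + 2); substituting (-7/11, 8/11) gives ∇f = (0, 0), so (-7/11, 8/11) is indeed a critical point.
The Hessian of f is constant: H = [[-10, -6], [-6, -8]].
det(H) = (-10)·(-8) − (-6)² = 44.
det(H) > 0 and tr(H) = -18 < 0, so H is negative definite and the point is a local maximum.

local maximum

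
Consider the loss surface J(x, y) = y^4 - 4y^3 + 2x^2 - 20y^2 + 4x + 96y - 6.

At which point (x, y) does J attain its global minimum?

(-1, -3)

J(x,y) separates as P(x) + Q(y) − 6, so its minimum is min P + min Q − 6.
P'(x) = 4x + 4 vanishes at x ∈ {-1}; Q'(y) = 4(y - 4)(y - 2)(y + 3) vanishes at y ∈ {-3, 2, 4}.
Local minima of P (where P''>0): P(-1)=-2. Local minima of Q: Q(-3)=-279, Q(4)=64.
So the global minimum of J is P(-1) + Q(-3) − 6 = -2 − 279 − 6 = -287, attained at (-1, -3).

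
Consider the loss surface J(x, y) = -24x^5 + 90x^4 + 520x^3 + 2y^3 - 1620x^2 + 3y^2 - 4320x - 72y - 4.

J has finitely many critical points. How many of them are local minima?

J separates as a function of x plus a function of y, so ∇J=0 decouples.
∂J/∂x = -120(x - 4)(x - 3)(x + 1)(x + 3) = 0 at x ∈ {-3, -1, 3, 4}; ∂J/∂y = 6(y - 3)(y + 4) = 0 at y ∈ {-4, 3}.
The Hessian is diagonal: diag(J_xx, J_yy). Second derivatives: J_xx(-3)=10080, J_xx(-1)=-4800, J_xx(3)=2880, J_xx(4)=-4200; J_yy(-4)=-42, J_yy(3)=42.
Local minima occur where both diagonal entries positive: (-3, 3), (3, 3). Count: 2.

2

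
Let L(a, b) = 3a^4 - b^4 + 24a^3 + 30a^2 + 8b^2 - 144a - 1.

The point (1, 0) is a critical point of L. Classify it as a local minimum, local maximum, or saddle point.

local minimum

The mixed partial ∂²L/∂a∂b is 0, so the Hessian at any point is diag(L_aa, L_bb) = diag(12(3a^2 + 12a + 5), 4(-3b^2 + 4)).
At (1, 0): H = diag(240, 16).
Both eigenvalues are positive, so H is positive definite: a local minimum.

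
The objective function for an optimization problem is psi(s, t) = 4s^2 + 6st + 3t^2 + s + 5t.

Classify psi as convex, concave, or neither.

psi is quadratic, so its Hessian is the constant matrix H = [[8, 6], [6, 6]].
det(H) = 12, tr(H) = 14.
det(H) > 0 and tr(H) > 0, so H is positive definite everywhere: convex.

convex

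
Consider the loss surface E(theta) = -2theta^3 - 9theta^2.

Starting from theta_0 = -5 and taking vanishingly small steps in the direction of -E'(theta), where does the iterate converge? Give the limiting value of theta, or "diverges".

-3

E'(theta) = -6theta(theta + 3), so E'(-5) = -60.
Gradient descent moves in the -E' direction, i.e. theta is increasing.
The nearest critical point in that direction is theta = -3, where E'' = 18 > 0 (a local minimum). The iterate converges there.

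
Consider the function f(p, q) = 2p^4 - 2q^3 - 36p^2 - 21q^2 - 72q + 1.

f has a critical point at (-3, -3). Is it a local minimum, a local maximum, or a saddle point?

The mixed partial ∂²f/∂p∂q is 0, so the Hessian at any point is diag(f_pp, f_qq) = diag(24(p^2 - 3), -6(2q + 7)).
At (-3, -3): H = diag(144, -6).
The eigenvalues have opposite signs, so H is indefinite: a saddle point.

saddle point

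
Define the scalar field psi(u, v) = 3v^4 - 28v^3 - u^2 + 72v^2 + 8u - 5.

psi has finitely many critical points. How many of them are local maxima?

psi separates as a function of u plus a function of v, so ∇psi=0 decouples.
∂psi/∂u = -2(u - 4) = 0 at u ∈ {4}; ∂psi/∂v = 12v(v - 4)(v - 3) = 0 at v ∈ {0, 3, 4}.
The Hessian is diagonal: diag(psi_uu, psi_vv). Second derivatives: psi_uu(4)=-2; psi_vv(0)=144, psi_vv(3)=-36, psi_vv(4)=48.
Local maxima occur where both diagonal entries negative: (4, 3). Count: 1.

1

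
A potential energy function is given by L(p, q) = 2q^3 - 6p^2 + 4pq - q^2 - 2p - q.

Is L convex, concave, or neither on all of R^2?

The term 2q^3 is cubic, so the Hessian is not constant.
∂²L/∂q² = 12q - 2, which takes both signs as q varies (negative for sufficiently negative q). A diagonal entry of the Hessian changing sign means the Hessian is neither positive- nor negative-semidefinite on all of R^2.

neither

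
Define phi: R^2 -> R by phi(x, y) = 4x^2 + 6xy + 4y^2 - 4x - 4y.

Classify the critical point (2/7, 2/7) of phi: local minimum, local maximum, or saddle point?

The Hessian of phi is constant: H = [[8, 6], [6, 8]].
det(H) = 8·8 − 6² = 28.
det(H) > 0 and tr(H) = 16 > 0, so H is positive definite and the point is a local minimum.

local minimum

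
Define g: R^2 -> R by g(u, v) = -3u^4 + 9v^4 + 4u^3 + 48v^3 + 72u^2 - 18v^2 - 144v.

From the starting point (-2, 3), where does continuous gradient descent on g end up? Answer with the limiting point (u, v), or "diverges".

(0, 1)

g is separable, so gradient descent decouples: u follows -∂g/∂u, v follows -∂g/∂v.
∂g/∂u = -12u(u - 4)(u + 3); at u=-2 this is -144, so u increases.
∂g/∂v = 36(v - 1)(v + 1)(v + 4); at v=3 this is 2016, so v decreases.
u converges to its nearest critical value 0 (a local min of the u-part); v converges to 1. The iterate converges to (0, 1).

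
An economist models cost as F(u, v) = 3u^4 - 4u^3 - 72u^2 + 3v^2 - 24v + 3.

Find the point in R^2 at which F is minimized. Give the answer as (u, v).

(4, 4)

F(u,v) separates as P(u) + Q(v) + 3, so its minimum is min P + min Q + 3.
P'(u) = 12u(u - 4)(u + 3) vanishes at u ∈ {-3, 0, 4}; Q'(v) = 6v - 24 vanishes at v ∈ {4}.
Local minima of P (where P''>0): P(-3)=-297, P(4)=-640. Local minima of Q: Q(4)=-48.
So the global minimum of F is P(4) + Q(4) + 3 = -640 − 48 + 3 = -685, attained at (4, 4).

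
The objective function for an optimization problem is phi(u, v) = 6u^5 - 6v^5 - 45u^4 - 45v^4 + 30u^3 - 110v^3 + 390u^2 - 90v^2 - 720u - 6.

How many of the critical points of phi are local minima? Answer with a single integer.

phi separates as a function of u plus a function of v, so ∇phi=0 decouples.
∂phi/∂u = 30(u - 4)(u - 3)(u - 1)(u + 2) = 0 at u ∈ {-2, 1, 3, 4}; ∂phi/∂v = -30v(v + 1)(v + 2)(v + 3) = 0 at v ∈ {-3, -2, -1, 0}.
The Hessian is diagonal: diag(phi_uu, phi_vv). Second derivatives: phi_uu(-2)=-2700, phi_uu(1)=540, phi_uu(3)=-300, phi_uu(4)=540; phi_vv(-3)=180, phi_vv(-2)=-60, phi_vv(-1)=60, phi_vv(0)=-180.
Local minima occur where both diagonal entries positive: (1, -3), (1, -1), (4, -3), (4, -1). Count: 4.

4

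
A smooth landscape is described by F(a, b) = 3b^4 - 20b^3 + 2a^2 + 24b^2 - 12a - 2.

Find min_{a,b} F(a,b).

-148

F(a,b) separates as P(a) + Q(b) − 2, so its minimum is min P + min Q − 2.
P'(a) = 4a - 12 vanishes at a ∈ {3}; Q'(b) = 12b(b - 4)(b - 1) vanishes at b ∈ {0, 1, 4}.
Local minima of P (where P''>0): P(3)=-18. Local minima of Q: Q(0)=0, Q(4)=-128.
So the global minimum of F is P(3) + Q(4) − 2 = -18 − 128 − 2 = -148, attained at (3, 4).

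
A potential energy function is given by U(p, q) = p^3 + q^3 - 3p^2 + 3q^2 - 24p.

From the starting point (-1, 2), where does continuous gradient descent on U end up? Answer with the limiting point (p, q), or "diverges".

(4, 0)

U is separable, so gradient descent decouples: p follows -∂U/∂p, q follows -∂U/∂q.
∂U/∂p = 3(p - 4)(p + 2); at p=-1 this is -15, so p increases.
∂U/∂q = 3q(q + 2); at q=2 this is 24, so q decreases.
p converges to its nearest critical value 4 (a local min of the p-part); q converges to 0. The iterate converges to (4, 0).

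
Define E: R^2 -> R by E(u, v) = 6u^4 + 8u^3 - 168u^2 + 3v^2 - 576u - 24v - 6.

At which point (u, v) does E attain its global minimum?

(4, 4)

E(u,v) separates as P(u) + Q(v) − 6, so its minimum is min P + min Q − 6.
P'(u) = 24(u - 4)(u + 2)(u + 3) vanishes at u ∈ {-3, -2, 4}; Q'(v) = 6v - 24 vanishes at v ∈ {4}.
Local minima of P (where P''>0): P(-3)=486, P(4)=-2944. Local minima of Q: Q(4)=-48.
So the global minimum of E is P(4) + Q(4) − 6 = -2944 − 48 − 6 = -2998, attained at (4, 4).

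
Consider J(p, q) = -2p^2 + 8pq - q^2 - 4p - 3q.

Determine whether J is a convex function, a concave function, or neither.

neither

J is quadratic, so its Hessian is the constant matrix H = [[-4, 8], [8, -2]].
det(H) = -56, tr(H) = -6.
det(H) < 0, so H is indefinite: neither convex nor concave.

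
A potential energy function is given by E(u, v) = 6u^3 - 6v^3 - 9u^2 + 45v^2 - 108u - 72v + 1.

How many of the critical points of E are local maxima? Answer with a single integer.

E separates as a function of u plus a function of v, so ∇E=0 decouples.
∂E/∂u = 18(u - 3)(u + 2) = 0 at u ∈ {-2, 3}; ∂E/∂v = -18(v - 4)(v - 1) = 0 at v ∈ {1, 4}.
The Hessian is diagonal: diag(E_uu, E_vv). Second derivatives: E_uu(-2)=-90, E_uu(3)=90; E_vv(1)=54, E_vv(4)=-54.
Local maxima occur where both diagonal entries negative: (-2, 4). Count: 1.

1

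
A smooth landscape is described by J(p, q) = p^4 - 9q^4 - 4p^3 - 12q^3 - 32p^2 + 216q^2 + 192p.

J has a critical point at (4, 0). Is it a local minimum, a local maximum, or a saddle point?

The mixed partial ∂²J/∂p∂q is 0, so the Hessian at any point is diag(J_pp, J_qq) = diag(4(3p^2 - 6p - 16), 36(-3q^2 - 2q + 12)).
At (4, 0): H = diag(32, 432).
Both eigenvalues are positive, so H is positive definite: a local minimum.

local minimum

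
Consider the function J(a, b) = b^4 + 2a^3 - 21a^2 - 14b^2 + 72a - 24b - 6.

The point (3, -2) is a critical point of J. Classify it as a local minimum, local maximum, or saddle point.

saddle point

The mixed partial ∂²J/∂a∂b is 0, so the Hessian at any point is diag(J_aa, J_bb) = diag(6(2a - 7), 4(3b^2 - 7)).
At (3, -2): H = diag(-6, 20).
The eigenvalues have opposite signs, so H is indefinite: a saddle point.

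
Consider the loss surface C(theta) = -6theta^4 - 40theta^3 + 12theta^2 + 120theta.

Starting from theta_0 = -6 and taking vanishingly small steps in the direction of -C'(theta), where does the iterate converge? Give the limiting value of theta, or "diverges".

C'(theta) = -24(theta - 1)(theta + 1)(theta + 5), so C'(-6) = 840.
Gradient descent moves in the -C' direction, i.e. theta is decreasing.
There is no critical point below theta=-6, and C' keeps the same sign, so the iterate runs off to −∞.

diverges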